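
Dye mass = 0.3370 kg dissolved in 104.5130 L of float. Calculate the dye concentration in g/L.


Formula: Conc = dye_mass(kg) / volume(L) * 1000
Substituting: Conc = 0.3370 / 104.5130 * 1000
Result: 3.2245 g/L


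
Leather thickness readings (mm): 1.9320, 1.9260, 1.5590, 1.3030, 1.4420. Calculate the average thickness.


Formula: Average = sum / n
Substituting: Average = 8.1620 / 5
Result: 1.6324 mm


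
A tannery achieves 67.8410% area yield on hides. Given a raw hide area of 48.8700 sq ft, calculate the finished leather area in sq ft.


Formula: finished = raw * yield / 100
Substituting: finished = 48.8700 * 67.8410 / 100
Result: 33.1539 sq ft


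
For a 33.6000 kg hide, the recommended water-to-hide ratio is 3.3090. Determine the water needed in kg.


Formula: Water = hide_weight * ratio
Substituting: Water = 33.6000 * 3.3090
Result: 111.1824 kg


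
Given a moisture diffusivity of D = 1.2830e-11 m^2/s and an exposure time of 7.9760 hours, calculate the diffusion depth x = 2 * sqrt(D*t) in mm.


t = 7.9760 hr * 3600 = 28713.6000 s
D * t = 1.2830e-11 * 28713.6000 = 3.6840e-07
x = 2 * sqrt(D*t) = 2 * sqrt(3.6840e-07) = 0.00121391 m = 1.2139 mm


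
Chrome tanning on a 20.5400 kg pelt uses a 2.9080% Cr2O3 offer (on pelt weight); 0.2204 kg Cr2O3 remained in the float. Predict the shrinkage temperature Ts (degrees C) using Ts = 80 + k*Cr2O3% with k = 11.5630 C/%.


Offered = pelt * offer_pct / 100 = 20.5400 * 2.9080 / 100 = 0.5973 kg
Uptake = offered - residual = 0.5973 - 0.2204 = 0.3769 kg
Cr2O3% on pelt = uptake / pelt * 100 = 0.3769 / 20.5400 * 100 = 1.8350 %
Ts = 80 + k * Cr2O3% = 80 + 11.5630 * 1.8350 = 101.2178 C


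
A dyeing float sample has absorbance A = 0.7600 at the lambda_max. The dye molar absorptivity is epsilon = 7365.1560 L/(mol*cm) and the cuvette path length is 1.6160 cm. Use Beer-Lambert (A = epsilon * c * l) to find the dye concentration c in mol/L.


Formula: c = A / (epsilon * l)
Substituting: c = 0.7600 / (7365.1560 * 1.6160)
Result: 6.3854e-05 mol/L


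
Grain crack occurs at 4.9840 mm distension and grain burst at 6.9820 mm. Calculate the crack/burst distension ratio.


Formula: Ratio = crack / burst
Substituting: Ratio = 4.9840 / 6.9820
Result: 0.7138


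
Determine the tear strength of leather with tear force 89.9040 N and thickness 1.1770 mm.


Formula: Tear strength = force / thickness
Substituting: Tear strength = 89.9040 / 1.1770
Result: 76.3840 N/mm


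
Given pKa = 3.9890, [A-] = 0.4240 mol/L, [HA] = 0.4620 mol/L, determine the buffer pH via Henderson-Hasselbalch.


ratio = [A-] / [HA] = 0.4240 / 0.4620 = 0.9177
log10(ratio) = -0.0372761
pH = pKa + log10(ratio) = 3.9890 - 0.0372761 = 3.9517


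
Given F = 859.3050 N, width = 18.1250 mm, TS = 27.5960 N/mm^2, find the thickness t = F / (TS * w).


Formula: t = F / (TS * w)
Substituting: t = 859.3050 / (27.5960 * 18.1250)
Result: 1.7180 mm


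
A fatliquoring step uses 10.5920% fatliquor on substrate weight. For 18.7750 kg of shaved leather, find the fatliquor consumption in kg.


Formula: Fat = substrate * pct / 100
Substituting: Fat = 18.7750 * 10.5920 / 100
Result: 1.9886 kg


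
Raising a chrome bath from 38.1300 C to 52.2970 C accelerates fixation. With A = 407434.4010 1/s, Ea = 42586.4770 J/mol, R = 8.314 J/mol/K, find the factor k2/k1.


T1 = 38.1300 + 273.15 = 311.2800 K; T2 = 52.2970 + 273.15 = 325.4470 K
k1 = A * exp(-Ea/(R*T1)) = 407434.4010 * exp(-42586.4770/(8.314*311.2800)) = 0.029076 1/s
k2 = A * exp(-Ea/(R*T2)) = 407434.4010 * exp(-42586.4770/(8.314*325.4470)) = 0.0595154 1/s
k2/k1 = 0.0595154 / 0.029076 = 2.0469


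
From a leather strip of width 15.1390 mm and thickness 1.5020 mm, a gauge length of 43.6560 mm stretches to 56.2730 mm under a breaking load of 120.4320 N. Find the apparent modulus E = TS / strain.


TS = F / (w * t) = 120.4320 / (15.1390 * 1.5020) = 5.2963 N/mm^2
strain = (Lf - L0) / L0 = (56.2730 - 43.6560) / 43.6560 = 0.2890
E = TS / strain = 5.2963 / 0.2890 = 18.3258 N/mm^2


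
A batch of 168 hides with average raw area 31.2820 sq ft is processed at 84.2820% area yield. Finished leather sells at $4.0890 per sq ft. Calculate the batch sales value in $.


Raw_total = N * avg_area = 168 * 31.2820 = 5255.3760 sq ft
Finished = Raw_total * yield / 100 = 5255.3760 * 84.2820 / 100 = 4429.3360 sq ft
Value = Finished * price = 4429.3360 * 4.0890 = 18111.5549 $


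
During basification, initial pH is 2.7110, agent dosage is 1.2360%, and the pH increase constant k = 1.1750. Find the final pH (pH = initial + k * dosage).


Formula: pH_final = pH_initial + k * base_pct
Substituting: pH_final = 2.7110 + 1.1750 * 1.2360
Result: 4.1633


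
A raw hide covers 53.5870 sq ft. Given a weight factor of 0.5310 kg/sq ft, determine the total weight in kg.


Formula: Weight = area * weight_per_sqft
Substituting: Weight = 53.5870 * 0.5310
Result: 28.4547 kg


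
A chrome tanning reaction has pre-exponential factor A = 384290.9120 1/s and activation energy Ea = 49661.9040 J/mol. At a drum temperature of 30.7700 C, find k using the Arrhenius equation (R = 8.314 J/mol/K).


T_K = T_C + 273.15 = 30.7700 + 273.15 = 303.9200 K
exponent = -Ea / (R * T_K) = -49661.9040 / (8.314 * 303.9200) = -19.6541
k = A * exp(exponent) = 384290.9120 * exp(-19.6541) = 0.00111937 1/s


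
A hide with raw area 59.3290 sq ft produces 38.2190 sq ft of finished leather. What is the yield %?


Formula: Yield = finished / raw * 100
Substituting: Yield = 38.2190 / 59.3290 * 100
Result: 64.4187 %


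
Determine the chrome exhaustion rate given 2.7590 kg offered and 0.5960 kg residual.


Formula: Uptake = (offered - residual) / offered * 100
Substituting: Uptake = (2.7590 - 0.5960) / 2.7590 * 100
Result: 78.3980 %


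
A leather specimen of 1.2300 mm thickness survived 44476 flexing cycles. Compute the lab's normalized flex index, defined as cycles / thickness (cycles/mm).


Formula: Index = cycles / thickness
Substituting: Index = 44476 / 1.2300
Result: 36159.3496 cycles/mm


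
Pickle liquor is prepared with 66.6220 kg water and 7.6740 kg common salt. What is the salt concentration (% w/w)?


Formula: Conc = salt / (water + salt) * 100
Substituting: Conc = 7.6740 / (66.6220 + 7.6740) * 100
Result: 10.3290 %


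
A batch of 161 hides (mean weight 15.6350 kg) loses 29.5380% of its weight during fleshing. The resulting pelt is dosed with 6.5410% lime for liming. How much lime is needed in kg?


Total_raw = N * avg_wt = 161 * 15.6350 = 2517.2350 kg
Substrate = Total_raw * (1 - loss/100) = 2517.2350 * (1 - 29.5380/100) = 1773.6941 kg
Lime = Substrate * pct / 100 = 1773.6941 * 6.5410 / 100 = 116.0173 kg


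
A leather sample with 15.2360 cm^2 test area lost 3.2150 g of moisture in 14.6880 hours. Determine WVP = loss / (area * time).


Formula: WVP = loss / (area * time)
Substituting: WVP = 3.2150 / (15.2360 * 14.6880)
Result: 0.0143664 g/(cm^2*hr)


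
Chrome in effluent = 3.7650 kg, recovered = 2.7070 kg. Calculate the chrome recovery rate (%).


Formula: Recovery = recovered / input * 100
Substituting: Recovery = 2.7070 / 3.7650 * 100
Result: 71.8991 %


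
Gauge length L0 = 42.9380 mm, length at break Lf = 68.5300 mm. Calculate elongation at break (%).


Formula: Elongation = (Lf - L0) / L0 * 100
Substituting: Elongation = (68.5300 - 42.9380) / 42.9380 * 100
Result: 59.6022 %


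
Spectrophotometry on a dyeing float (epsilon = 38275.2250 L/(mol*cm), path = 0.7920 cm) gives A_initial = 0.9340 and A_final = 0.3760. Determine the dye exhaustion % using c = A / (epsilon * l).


c_initial = A_i / (epsilon * l) = 0.9340 / (38275.2250 * 0.7920) = 3.0811e-05 mol/L
c_final = A_f / (epsilon * l) = 0.3760 / (38275.2250 * 0.7920) = 1.2404e-05 mol/L
Exhaustion = (c_initial - c_final) / c_initial * 100 = (3.0811e-05 - 1.2404e-05) / 3.0811e-05 * 100 = 59.7430 %


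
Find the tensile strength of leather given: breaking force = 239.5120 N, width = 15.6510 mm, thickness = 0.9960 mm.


Formula: TS = force / (width * thickness)
Substituting: TS = 239.5120 / (15.6510 * 0.9960)
Result: 15.3648 N/mm^2


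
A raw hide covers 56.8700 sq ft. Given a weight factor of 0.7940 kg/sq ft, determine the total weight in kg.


Formula: Weight = area * weight_per_sqft
Substituting: Weight = 56.8700 * 0.7940
Result: 45.1548 kg


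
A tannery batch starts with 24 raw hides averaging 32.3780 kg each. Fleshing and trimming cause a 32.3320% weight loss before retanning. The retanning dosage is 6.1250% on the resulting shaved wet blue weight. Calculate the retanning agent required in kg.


Total_raw = N * avg_wt = 24 * 32.3780 = 777.0720 kg
Substrate = Total_raw * (1 - loss/100) = 777.0720 * (1 - 32.3320/100) = 525.8291 kg
Retan = Substrate * pct / 100 = 525.8291 * 6.1250 / 100 = 32.2070 kg


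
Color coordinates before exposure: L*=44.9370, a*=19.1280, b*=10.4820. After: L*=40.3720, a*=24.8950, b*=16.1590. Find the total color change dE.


dL = -4.5650, da = 5.7670, db = 5.6770
dE = sqrt((-4.5650)^2 + 5.7670^2 + 5.6770^2) = 9.2912


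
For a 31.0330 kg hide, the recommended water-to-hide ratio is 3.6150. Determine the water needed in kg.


Formula: Water = hide_weight * ratio
Substituting: Water = 31.0330 * 3.6150
Result: 112.1843 kg


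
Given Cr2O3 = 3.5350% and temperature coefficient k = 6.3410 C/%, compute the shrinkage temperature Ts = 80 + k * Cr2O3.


Formula: Ts = 80 + k * Cr2O3
Substituting: Ts = 80 + 6.3410 * 3.5350
Result: 102.4154 C


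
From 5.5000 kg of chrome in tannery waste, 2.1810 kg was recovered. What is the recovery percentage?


Formula: Recovery = recovered / input * 100
Substituting: Recovery = 2.1810 / 5.5000 * 100
Result: 39.6545 %


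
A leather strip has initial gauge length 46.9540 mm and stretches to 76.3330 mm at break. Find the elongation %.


Formula: Elongation = (Lf - L0) / L0 * 100
Substituting: Elongation = (76.3330 - 46.9540) / 46.9540 * 100
Result: 62.5697 %


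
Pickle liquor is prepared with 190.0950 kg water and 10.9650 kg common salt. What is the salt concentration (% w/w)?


Formula: Conc = salt / (water + salt) * 100
Substituting: Conc = 10.9650 / (190.0950 + 10.9650) * 100
Result: 5.4536 %


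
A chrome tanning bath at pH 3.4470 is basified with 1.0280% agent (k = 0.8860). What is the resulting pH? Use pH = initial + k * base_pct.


Formula: pH_final = pH_initial + k * base_pct
Substituting: pH_final = 3.4470 + 0.8860 * 1.0280
Result: 4.3578


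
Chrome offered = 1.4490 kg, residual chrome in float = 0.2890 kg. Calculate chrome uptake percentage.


Formula: Uptake = (offered - residual) / offered * 100
Substituting: Uptake = (1.4490 - 0.2890) / 1.4490 * 100
Result: 80.0552 %


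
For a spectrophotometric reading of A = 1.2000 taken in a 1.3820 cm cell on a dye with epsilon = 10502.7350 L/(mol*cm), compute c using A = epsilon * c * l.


Formula: c = A / (epsilon * l)
Substituting: c = 1.2000 / (10502.7350 * 1.3820)
Result: 8.2674e-05 mol/L


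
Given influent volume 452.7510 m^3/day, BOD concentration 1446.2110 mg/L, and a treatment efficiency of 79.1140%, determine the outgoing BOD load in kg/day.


Load_in = volume * conc / 1000 = 452.7510 * 1446.2110 / 1000 = 654.7735 kg/day
Removed = Load_in * eff / 100 = 654.7735 * 79.1140 / 100 = 518.0175 kg/day
Load_out = Load_in - Removed = 654.7735 - 518.0175 = 136.7560 kg/day


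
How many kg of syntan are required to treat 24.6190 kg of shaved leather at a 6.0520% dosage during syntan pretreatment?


Formula: Syntan = substrate * pct / 100
Substituting: Syntan = 24.6190 * 6.0520 / 100
Result: 1.4899 kg


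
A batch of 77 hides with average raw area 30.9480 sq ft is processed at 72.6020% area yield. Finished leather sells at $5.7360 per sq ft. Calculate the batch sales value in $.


Raw_total = N * avg_area = 77 * 30.9480 = 2382.9960 sq ft
Finished = Raw_total * yield / 100 = 2382.9960 * 72.6020 / 100 = 1730.1028 sq ft
Value = Finished * price = 1730.1028 * 5.7360 = 9923.8694 $


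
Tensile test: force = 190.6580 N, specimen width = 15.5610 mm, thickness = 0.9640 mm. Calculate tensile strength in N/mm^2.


Formula: TS = force / (width * thickness)
Substituting: TS = 190.6580 / (15.5610 * 0.9640)
Result: 12.7099 N/mm^2


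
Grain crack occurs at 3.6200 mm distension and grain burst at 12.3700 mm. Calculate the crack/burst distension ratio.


Formula: Ratio = crack / burst
Substituting: Ratio = 3.6200 / 12.3700
Result: 0.2926


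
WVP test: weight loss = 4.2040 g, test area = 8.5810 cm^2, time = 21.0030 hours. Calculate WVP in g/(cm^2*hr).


Formula: WVP = loss / (area * time)
Substituting: WVP = 4.2040 / (8.5810 * 21.0030)
Result: 0.0233262 g/(cm^2*hr)


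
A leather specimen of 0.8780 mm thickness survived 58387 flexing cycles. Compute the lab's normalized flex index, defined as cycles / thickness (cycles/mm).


Formula: Index = cycles / thickness
Substituting: Index = 58387 / 0.8780
Result: 66500.0000 cycles/mm


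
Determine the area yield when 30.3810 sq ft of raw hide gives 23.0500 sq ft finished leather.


Formula: Yield = finished / raw * 100
Substituting: Yield = 23.0500 / 30.3810 * 100
Result: 75.8698 %


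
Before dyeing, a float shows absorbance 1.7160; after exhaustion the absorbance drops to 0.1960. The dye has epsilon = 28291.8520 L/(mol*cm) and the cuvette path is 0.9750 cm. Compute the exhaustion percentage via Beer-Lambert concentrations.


c_initial = A_i / (epsilon * l) = 1.7160 / (28291.8520 * 0.9750) = 6.2209e-05 mol/L
c_final = A_f / (epsilon * l) = 0.1960 / (28291.8520 * 0.9750) = 7.1054e-06 mol/L
Exhaustion = (c_initial - c_final) / c_initial * 100 = (6.2209e-05 - 7.1054e-06) / 6.2209e-05 * 100 = 88.5781 %


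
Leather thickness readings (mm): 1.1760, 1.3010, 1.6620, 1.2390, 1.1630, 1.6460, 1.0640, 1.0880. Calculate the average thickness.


Formula: Average = sum / n
Substituting: Average = 10.3390 / 8
Result: 1.2924 mm


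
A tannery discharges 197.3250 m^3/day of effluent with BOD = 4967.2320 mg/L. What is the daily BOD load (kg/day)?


Formula: BOD_load = volume * conc / 1000
Substituting: BOD_load = 197.3250 * 4967.2320 / 1000
Result: 980.1591 kg/day


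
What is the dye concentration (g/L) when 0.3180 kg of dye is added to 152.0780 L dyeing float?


Formula: Conc = dye_mass(kg) / volume(L) * 1000
Substituting: Conc = 0.3180 / 152.0780 * 1000
Result: 2.0910 g/L


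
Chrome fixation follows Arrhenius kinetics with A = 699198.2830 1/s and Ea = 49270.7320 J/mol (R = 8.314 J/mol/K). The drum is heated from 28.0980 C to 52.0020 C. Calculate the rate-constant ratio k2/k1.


T1 = 28.0980 + 273.15 = 301.2480 K; T2 = 52.0020 + 273.15 = 325.1520 K
k1 = A * exp(-Ea/(R*T1)) = 699198.2830 * exp(-49270.7320/(8.314*301.2480)) = 0.00200002 1/s
k2 = A * exp(-Ea/(R*T2)) = 699198.2830 * exp(-49270.7320/(8.314*325.1520)) = 0.00849429 1/s
k2/k1 = 0.00849429 / 0.00200002 = 4.2471


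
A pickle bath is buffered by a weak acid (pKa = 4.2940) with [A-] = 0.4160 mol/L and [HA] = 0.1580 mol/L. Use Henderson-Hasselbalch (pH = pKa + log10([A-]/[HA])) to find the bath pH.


ratio = [A-] / [HA] = 0.4160 / 0.1580 = 2.6329
log10(ratio) = 0.4204
pH = pKa + log10(ratio) = 4.2940 + 0.4204 = 4.7144


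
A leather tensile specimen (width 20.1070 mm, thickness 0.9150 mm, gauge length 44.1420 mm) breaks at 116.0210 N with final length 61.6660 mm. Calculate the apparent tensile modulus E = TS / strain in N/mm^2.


TS = F / (w * t) = 116.0210 / (20.1070 * 0.9150) = 6.3062 N/mm^2
strain = (Lf - L0) / L0 = (61.6660 - 44.1420) / 44.1420 = 0.3970
E = TS / strain = 6.3062 / 0.3970 = 15.8850 N/mm^2


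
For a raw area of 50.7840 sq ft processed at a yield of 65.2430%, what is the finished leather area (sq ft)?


Formula: finished = raw * yield / 100
Substituting: finished = 50.7840 * 65.2430 / 100
Result: 33.1330 sq ft


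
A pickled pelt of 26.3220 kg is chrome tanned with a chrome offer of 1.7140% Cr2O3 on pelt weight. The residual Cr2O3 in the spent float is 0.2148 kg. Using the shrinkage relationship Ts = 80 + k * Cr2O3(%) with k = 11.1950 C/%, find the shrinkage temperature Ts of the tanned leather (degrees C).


Offered = pelt * offer_pct / 100 = 26.3220 * 1.7140 / 100 = 0.4512 kg
Uptake = offered - residual = 0.4512 - 0.2148 = 0.2364 kg
Cr2O3% on pelt = uptake / pelt * 100 = 0.2364 / 26.3220 * 100 = 0.8980 %
Ts = 80 + k * Cr2O3% = 80 + 11.1950 * 0.8980 = 90.0526 C


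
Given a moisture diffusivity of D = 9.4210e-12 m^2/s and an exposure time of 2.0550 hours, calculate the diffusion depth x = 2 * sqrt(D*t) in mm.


t = 2.0550 hr * 3600 = 7398.0000 s
D * t = 9.4210e-12 * 7398.0000 = 6.9697e-08
x = 2 * sqrt(D*t) = 2 * sqrt(6.9697e-08) = 5.2800e-04 m = 0.5280 mm


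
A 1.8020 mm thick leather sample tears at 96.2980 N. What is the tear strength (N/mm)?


Formula: Tear strength = force / thickness
Substituting: Tear strength = 96.2980 / 1.8020
Result: 53.4395 N/mm


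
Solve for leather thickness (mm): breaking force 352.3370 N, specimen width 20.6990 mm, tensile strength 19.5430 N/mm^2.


Formula: t = F / (TS * w)
Substituting: t = 352.3370 / (19.5430 * 20.6990)
Result: 0.8710 mm


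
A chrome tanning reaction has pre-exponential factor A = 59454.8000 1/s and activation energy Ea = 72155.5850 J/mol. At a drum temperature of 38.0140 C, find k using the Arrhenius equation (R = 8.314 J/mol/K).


T_K = T_C + 273.15 = 38.0140 + 273.15 = 311.1640 K
exponent = -Ea / (R * T_K) = -72155.5850 / (8.314 * 311.1640) = -27.8914
k = A * exp(exponent) = 59454.8000 * exp(-27.8914) = 4.5825e-08 1/s


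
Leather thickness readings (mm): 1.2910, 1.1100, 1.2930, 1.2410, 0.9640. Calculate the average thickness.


Formula: Average = sum / n
Substituting: Average = 5.8990 / 5
Result: 1.1798 mm


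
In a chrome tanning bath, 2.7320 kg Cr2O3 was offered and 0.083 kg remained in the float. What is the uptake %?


Formula: Uptake = (offered - residual) / offered * 100
Substituting: Uptake = (2.7320 - 0.083) / 2.7320 * 100
Result: 96.9619 %


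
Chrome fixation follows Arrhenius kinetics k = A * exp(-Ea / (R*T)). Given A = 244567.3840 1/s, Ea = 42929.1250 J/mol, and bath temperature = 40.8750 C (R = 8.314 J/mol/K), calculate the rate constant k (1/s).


T_K = T_C + 273.15 = 40.8750 + 273.15 = 314.0250 K
exponent = -Ea / (R * T_K) = -42929.1250 / (8.314 * 314.0250) = -16.4429
k = A * exp(exponent) = 244567.3840 * exp(-16.4429) = 0.0176745 1/s


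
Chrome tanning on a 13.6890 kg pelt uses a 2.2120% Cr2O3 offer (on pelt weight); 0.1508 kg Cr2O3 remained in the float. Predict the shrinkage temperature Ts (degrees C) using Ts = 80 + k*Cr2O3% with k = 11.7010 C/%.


Offered = pelt * offer_pct / 100 = 13.6890 * 2.2120 / 100 = 0.3028 kg
Uptake = offered - residual = 0.3028 - 0.1508 = 0.1520 kg
Cr2O3% on pelt = uptake / pelt * 100 = 0.1520 / 13.6890 * 100 = 1.1104 %
Ts = 80 + k * Cr2O3% = 80 + 11.7010 * 1.1104 = 92.9926 C


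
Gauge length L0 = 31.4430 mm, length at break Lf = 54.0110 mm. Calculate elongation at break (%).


Formula: Elongation = (Lf - L0) / L0 * 100
Substituting: Elongation = (54.0110 - 31.4430) / 31.4430 * 100
Result: 71.7743 %


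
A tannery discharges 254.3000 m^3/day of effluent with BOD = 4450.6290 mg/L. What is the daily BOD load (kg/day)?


Formula: BOD_load = volume * conc / 1000
Substituting: BOD_load = 254.3000 * 4450.6290 / 1000
Result: 1131.7950 kg/day


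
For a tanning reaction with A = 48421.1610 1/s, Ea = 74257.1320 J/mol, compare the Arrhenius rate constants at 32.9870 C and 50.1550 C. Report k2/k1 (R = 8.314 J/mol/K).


T1 = 32.9870 + 273.15 = 306.1370 K; T2 = 50.1550 + 273.15 = 323.3050 K
k1 = A * exp(-Ea/(R*T1)) = 48421.1610 * exp(-74257.1320/(8.314*306.1370)) = 1.0338e-08 1/s
k2 = A * exp(-Ea/(R*T2)) = 48421.1610 * exp(-74257.1320/(8.314*323.3050)) = 4.8672e-08 1/s
k2/k1 = 4.8672e-08 / 1.0338e-08 = 4.7079


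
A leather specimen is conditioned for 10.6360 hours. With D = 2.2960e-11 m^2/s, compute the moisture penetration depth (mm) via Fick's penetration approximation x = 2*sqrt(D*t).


t = 10.6360 hr * 3600 = 38289.6000 s
D * t = 2.2960e-11 * 38289.6000 = 8.7913e-07
x = 2 * sqrt(D*t) = 2 * sqrt(8.7913e-07) = 0.00187524 m = 1.8752 mm


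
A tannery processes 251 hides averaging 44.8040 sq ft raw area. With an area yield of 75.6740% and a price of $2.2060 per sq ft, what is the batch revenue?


Raw_total = N * avg_area = 251 * 44.8040 = 11245.8040 sq ft
Finished = Raw_total * yield / 100 = 11245.8040 * 75.6740 / 100 = 8510.1497 sq ft
Value = Finished * price = 8510.1497 * 2.2060 = 18773.3903 $


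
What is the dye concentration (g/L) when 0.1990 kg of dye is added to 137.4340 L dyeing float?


Formula: Conc = dye_mass(kg) / volume(L) * 1000
Substituting: Conc = 0.1990 / 137.4340 * 1000
Result: 1.4480 g/L


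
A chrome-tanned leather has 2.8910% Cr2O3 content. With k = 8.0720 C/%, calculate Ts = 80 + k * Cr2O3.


Formula: Ts = 80 + k * Cr2O3
Substituting: Ts = 80 + 8.0720 * 2.8910
Result: 103.3362 C


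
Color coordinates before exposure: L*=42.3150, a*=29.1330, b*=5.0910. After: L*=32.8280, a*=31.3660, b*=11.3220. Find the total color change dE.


dL = -9.4870, da = 2.2330, db = 6.2310
dE = sqrt((-9.4870)^2 + 2.2330^2 + 6.2310^2) = 11.5678


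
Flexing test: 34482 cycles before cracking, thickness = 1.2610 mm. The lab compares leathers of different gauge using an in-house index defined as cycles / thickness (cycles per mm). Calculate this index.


Formula: Index = cycles / thickness
Substituting: Index = 34482 / 1.2610
Result: 27344.9643 cycles/mm


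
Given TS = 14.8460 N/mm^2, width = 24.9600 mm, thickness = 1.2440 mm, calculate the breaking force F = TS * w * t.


Formula: F = TS * w * t
Substituting: F = 14.8460 * 24.9600 * 1.2440
Result: 460.9719 N


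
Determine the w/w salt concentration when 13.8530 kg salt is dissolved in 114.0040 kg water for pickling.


Formula: Conc = salt / (water + salt) * 100
Substituting: Conc = 13.8530 / (114.0040 + 13.8530) * 100
Result: 10.8348 %


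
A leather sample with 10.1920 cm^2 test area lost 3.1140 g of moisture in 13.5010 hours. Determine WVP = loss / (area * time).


Formula: WVP = loss / (area * time)
Substituting: WVP = 3.1140 / (10.1920 * 13.5010)
Result: 0.0226305 g/(cm^2*hr)


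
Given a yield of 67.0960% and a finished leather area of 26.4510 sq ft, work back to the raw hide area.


Formula: raw = finished * 100 / yield
Substituting: raw = 26.4510 * 100 / 67.0960
Result: 39.4226 sq ft


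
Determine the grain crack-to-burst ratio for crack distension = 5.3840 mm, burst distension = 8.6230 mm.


Formula: Ratio = crack / burst
Substituting: Ratio = 5.3840 / 8.6230
Result: 0.6244


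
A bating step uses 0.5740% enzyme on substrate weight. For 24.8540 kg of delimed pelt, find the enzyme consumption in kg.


Formula: Enzyme = substrate * pct / 100
Substituting: Enzyme = 24.8540 * 0.5740 / 100
Result: 0.1427 kg


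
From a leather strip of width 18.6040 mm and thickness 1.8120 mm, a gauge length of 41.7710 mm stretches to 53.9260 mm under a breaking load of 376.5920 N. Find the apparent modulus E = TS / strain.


TS = F / (w * t) = 376.5920 / (18.6040 * 1.8120) = 11.1714 N/mm^2
strain = (Lf - L0) / L0 = (53.9260 - 41.7710) / 41.7710 = 0.2910
E = TS / strain = 11.1714 / 0.2910 = 38.3907 N/mm^2


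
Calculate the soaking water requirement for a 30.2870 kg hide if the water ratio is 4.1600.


Formula: Water = hide_weight * ratio
Substituting: Water = 30.2870 * 4.1600
Result: 125.9939 kg


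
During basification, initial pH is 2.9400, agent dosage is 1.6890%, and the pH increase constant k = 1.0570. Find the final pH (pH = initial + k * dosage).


Formula: pH_final = pH_initial + k * base_pct
Substituting: pH_final = 2.9400 + 1.0570 * 1.6890
Result: 4.7253


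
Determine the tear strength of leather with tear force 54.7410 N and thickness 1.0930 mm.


Formula: Tear strength = force / thickness
Substituting: Tear strength = 54.7410 / 1.0930
Result: 50.0833 N/mm


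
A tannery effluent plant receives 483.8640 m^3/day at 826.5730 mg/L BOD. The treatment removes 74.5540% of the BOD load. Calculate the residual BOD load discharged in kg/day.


Load_in = volume * conc / 1000 = 483.8640 * 826.5730 / 1000 = 399.9489 kg/day
Removed = Load_in * eff / 100 = 399.9489 * 74.5540 / 100 = 298.1779 kg/day
Load_out = Load_in - Removed = 399.9489 - 298.1779 = 101.7710 kg/day


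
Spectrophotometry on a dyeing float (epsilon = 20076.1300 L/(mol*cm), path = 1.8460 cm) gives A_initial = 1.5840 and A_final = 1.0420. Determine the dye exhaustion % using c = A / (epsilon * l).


c_initial = A_i / (epsilon * l) = 1.5840 / (20076.1300 * 1.8460) = 4.2741e-05 mol/L
c_final = A_f / (epsilon * l) = 1.0420 / (20076.1300 * 1.8460) = 2.8116e-05 mol/L
Exhaustion = (c_initial - c_final) / c_initial * 100 = (4.2741e-05 - 2.8116e-05) / 4.2741e-05 * 100 = 34.2172 %


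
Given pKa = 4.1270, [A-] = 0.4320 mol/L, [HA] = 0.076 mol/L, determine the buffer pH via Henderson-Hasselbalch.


ratio = [A-] / [HA] = 0.4320 / 0.076 = 5.6842
log10(ratio) = 0.7547
pH = pKa + log10(ratio) = 4.1270 + 0.7547 = 4.8817


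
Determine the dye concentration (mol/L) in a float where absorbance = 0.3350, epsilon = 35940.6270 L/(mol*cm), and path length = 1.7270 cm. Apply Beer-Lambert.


Formula: c = A / (epsilon * l)
Substituting: c = 0.3350 / (35940.6270 * 1.7270)
Result: 5.3972e-06 mol/L


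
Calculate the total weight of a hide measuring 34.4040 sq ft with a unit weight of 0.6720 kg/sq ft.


Formula: Weight = area * weight_per_sqft
Substituting: Weight = 34.4040 * 0.6720
Result: 23.1195 kg


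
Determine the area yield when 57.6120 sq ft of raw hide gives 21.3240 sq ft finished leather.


Formula: Yield = finished / raw * 100
Substituting: Yield = 21.3240 / 57.6120 * 100
Result: 37.0131 %


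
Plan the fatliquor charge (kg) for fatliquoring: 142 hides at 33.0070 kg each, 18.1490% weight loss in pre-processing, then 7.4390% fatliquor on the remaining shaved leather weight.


Total_raw = N * avg_wt = 142 * 33.0070 = 4686.9940 kg
Substrate = Total_raw * (1 - loss/100) = 4686.9940 * (1 - 18.1490/100) = 3836.3515 kg
Fat = Substrate * pct / 100 = 3836.3515 * 7.4390 / 100 = 285.3862 kg


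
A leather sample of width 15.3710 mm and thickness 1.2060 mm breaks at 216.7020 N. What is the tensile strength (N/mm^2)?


Formula: TS = force / (width * thickness)
Substituting: TS = 216.7020 / (15.3710 * 1.2060)
Result: 11.6900 N/mm^2


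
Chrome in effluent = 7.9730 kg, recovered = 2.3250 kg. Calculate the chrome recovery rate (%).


Formula: Recovery = recovered / input * 100
Substituting: Recovery = 2.3250 / 7.9730 * 100
Result: 29.1609 %


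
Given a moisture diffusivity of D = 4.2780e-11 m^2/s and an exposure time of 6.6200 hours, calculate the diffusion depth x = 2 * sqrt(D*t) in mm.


t = 6.6200 hr * 3600 = 23832.0000 s
D * t = 4.2780e-11 * 23832.0000 = 1.0195e-06
x = 2 * sqrt(D*t) = 2 * sqrt(1.0195e-06) = 0.00201944 m = 2.0194 mm


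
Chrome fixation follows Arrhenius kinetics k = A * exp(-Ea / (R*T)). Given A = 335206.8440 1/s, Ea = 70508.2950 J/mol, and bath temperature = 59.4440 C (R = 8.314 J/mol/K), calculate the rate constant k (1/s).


T_K = T_C + 273.15 = 59.4440 + 273.15 = 332.5940 K
exponent = -Ea / (R * T_K) = -70508.2950 / (8.314 * 332.5940) = -25.4986
k = A * exp(exponent) = 335206.8440 * exp(-25.4986) = 2.8277e-06 1/s


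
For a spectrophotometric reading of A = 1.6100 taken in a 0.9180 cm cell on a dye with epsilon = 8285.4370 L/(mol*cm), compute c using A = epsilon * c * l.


Formula: c = A / (epsilon * l)
Substituting: c = 1.6100 / (8285.4370 * 0.9180)
Result: 2.1167e-04 mol/L


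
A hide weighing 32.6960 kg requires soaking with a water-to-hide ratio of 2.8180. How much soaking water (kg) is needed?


Formula: Water = hide_weight * ratio
Substituting: Water = 32.6960 * 2.8180
Result: 92.1373 kg


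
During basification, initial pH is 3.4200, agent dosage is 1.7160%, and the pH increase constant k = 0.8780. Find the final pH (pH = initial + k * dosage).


Formula: pH_final = pH_initial + k * base_pct
Substituting: pH_final = 3.4200 + 0.8780 * 1.7160
Result: 4.9266


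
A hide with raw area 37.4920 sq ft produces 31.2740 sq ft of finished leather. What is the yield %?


Formula: Yield = finished / raw * 100
Substituting: Yield = 31.2740 / 37.4920 * 100
Result: 83.4151 %


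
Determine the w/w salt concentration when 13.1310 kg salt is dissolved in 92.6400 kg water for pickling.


Formula: Conc = salt / (water + salt) * 100
Substituting: Conc = 13.1310 / (92.6400 + 13.1310) * 100
Result: 12.4146 %


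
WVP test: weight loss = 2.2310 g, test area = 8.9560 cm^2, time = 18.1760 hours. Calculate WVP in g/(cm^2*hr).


Formula: WVP = loss / (area * time)
Substituting: WVP = 2.2310 / (8.9560 * 18.1760)
Result: 0.0137053 g/(cm^2*hr)


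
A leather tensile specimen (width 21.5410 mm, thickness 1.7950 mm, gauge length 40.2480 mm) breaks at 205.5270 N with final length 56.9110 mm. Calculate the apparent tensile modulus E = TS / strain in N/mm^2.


TS = F / (w * t) = 205.5270 / (21.5410 * 1.7950) = 5.3154 N/mm^2
strain = (Lf - L0) / L0 = (56.9110 - 40.2480) / 40.2480 = 0.4140
E = TS / strain = 5.3154 / 0.4140 = 12.8390 N/mm^2


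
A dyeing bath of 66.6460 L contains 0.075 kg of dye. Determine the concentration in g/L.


Formula: Conc = dye_mass(kg) / volume(L) * 1000
Substituting: Conc = 0.075 / 66.6460 * 1000
Result: 1.1253 g/L


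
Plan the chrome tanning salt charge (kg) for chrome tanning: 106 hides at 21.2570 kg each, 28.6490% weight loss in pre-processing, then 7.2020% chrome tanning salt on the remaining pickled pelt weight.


Total_raw = N * avg_wt = 106 * 21.2570 = 2253.2420 kg
Substrate = Total_raw * (1 - loss/100) = 2253.2420 * (1 - 28.6490/100) = 1607.7107 kg
Chrome = Substrate * pct / 100 = 1607.7107 * 7.2020 / 100 = 115.7873 kg


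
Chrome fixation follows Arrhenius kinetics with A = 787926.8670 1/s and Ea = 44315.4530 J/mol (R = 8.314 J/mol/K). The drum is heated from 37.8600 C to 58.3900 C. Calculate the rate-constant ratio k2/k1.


T1 = 37.8600 + 273.15 = 311.0100 K; T2 = 58.3900 + 273.15 = 331.5400 K
k1 = A * exp(-Ea/(R*T1)) = 787926.8670 * exp(-44315.4530/(8.314*311.0100)) = 0.028403 1/s
k2 = A * exp(-Ea/(R*T2)) = 787926.8670 * exp(-44315.4530/(8.314*331.5400)) = 0.0820853 1/s
k2/k1 = 0.0820853 / 0.028403 = 2.8900


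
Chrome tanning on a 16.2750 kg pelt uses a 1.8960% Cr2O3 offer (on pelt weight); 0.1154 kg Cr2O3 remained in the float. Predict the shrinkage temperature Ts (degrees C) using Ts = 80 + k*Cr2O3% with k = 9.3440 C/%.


Offered = pelt * offer_pct / 100 = 16.2750 * 1.8960 / 100 = 0.3086 kg
Uptake = offered - residual = 0.3086 - 0.1154 = 0.1932 kg
Cr2O3% on pelt = uptake / pelt * 100 = 0.1932 / 16.2750 * 100 = 1.1869 %
Ts = 80 + k * Cr2O3% = 80 + 9.3440 * 1.1869 = 91.0907 C


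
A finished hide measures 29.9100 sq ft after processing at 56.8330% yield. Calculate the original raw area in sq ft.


Formula: raw = finished * 100 / yield
Substituting: raw = 29.9100 * 100 / 56.8330
Result: 52.6279 sq ft


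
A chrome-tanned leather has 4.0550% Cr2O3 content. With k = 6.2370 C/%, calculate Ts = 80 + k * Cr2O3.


Formula: Ts = 80 + k * Cr2O3
Substituting: Ts = 80 + 6.2370 * 4.0550
Result: 105.2910 C


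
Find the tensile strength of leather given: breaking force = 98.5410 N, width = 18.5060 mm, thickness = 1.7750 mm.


Formula: TS = force / (width * thickness)
Substituting: TS = 98.5410 / (18.5060 * 1.7750)
Result: 2.9999 N/mm^2


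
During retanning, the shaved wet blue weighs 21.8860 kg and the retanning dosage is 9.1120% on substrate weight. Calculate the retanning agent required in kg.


Formula: Retan = substrate * pct / 100
Substituting: Retan = 21.8860 * 9.1120 / 100
Result: 1.9943 kg


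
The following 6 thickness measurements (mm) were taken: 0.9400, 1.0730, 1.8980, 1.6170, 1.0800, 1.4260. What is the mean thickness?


Formula: Average = sum / n
Substituting: Average = 8.0340 / 6
Result: 1.3390 mm


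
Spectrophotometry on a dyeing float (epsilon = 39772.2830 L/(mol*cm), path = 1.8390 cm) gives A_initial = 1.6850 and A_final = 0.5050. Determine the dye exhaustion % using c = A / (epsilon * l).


c_initial = A_i / (epsilon * l) = 1.6850 / (39772.2830 * 1.8390) = 2.3038e-05 mol/L
c_final = A_f / (epsilon * l) = 0.5050 / (39772.2830 * 1.8390) = 6.9045e-06 mol/L
Exhaustion = (c_initial - c_final) / c_initial * 100 = (2.3038e-05 - 6.9045e-06) / 2.3038e-05 * 100 = 70.0297 %


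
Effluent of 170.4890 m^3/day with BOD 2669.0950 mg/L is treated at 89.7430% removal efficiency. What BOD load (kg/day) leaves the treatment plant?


Load_in = volume * conc / 1000 = 170.4890 * 2669.0950 / 1000 = 455.0513 kg/day
Removed = Load_in * eff / 100 = 455.0513 * 89.7430 / 100 = 408.3767 kg/day
Load_out = Load_in - Removed = 455.0513 - 408.3767 = 46.6746 kg/day


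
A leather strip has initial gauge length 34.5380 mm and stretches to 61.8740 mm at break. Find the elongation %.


Formula: Elongation = (Lf - L0) / L0 * 100
Substituting: Elongation = (61.8740 - 34.5380) / 34.5380 * 100
Result: 79.1476 %


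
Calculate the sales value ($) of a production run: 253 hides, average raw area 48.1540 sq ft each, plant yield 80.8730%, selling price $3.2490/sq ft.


Raw_total = N * avg_area = 253 * 48.1540 = 12182.9620 sq ft
Finished = Raw_total * yield / 100 = 12182.9620 * 80.8730 / 100 = 9852.7269 sq ft
Value = Finished * price = 9852.7269 * 3.2490 = 32011.5096 $


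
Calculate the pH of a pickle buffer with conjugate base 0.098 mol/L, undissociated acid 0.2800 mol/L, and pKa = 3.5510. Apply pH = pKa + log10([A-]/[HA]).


ratio = [A-] / [HA] = 0.098 / 0.2800 = 0.3500
log10(ratio) = -0.4559
pH = pKa + log10(ratio) = 3.5510 - 0.4559 = 3.0951


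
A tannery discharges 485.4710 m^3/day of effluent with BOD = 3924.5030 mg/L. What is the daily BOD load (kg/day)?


Formula: BOD_load = volume * conc / 1000
Substituting: BOD_load = 485.4710 * 3924.5030 / 1000
Result: 1905.2324 kg/day


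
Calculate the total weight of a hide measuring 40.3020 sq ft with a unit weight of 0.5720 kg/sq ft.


Formula: Weight = area * weight_per_sqft
Substituting: Weight = 40.3020 * 0.5720
Result: 23.0527 kg


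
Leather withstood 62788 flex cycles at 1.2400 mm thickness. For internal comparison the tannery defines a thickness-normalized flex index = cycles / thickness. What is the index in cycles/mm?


Formula: Index = cycles / thickness
Substituting: Index = 62788 / 1.2400
Result: 50635.4839 cycles/mm


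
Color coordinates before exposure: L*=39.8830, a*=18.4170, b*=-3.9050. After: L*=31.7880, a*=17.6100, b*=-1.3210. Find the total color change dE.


dL = -8.0950, da = -0.8070, db = 2.5840
dE = sqrt((-8.0950)^2 + (-0.8070)^2 + 2.5840^2) = 8.5357


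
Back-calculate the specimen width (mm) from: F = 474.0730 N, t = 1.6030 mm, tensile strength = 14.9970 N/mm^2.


Formula: w = F / (TS * t)
Substituting: w = 474.0730 / (14.9970 * 1.6030)
Result: 19.7200 mm


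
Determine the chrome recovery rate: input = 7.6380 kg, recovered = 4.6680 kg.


Formula: Recovery = recovered / input * 100
Substituting: Recovery = 4.6680 / 7.6380 * 100
Result: 61.1155 %


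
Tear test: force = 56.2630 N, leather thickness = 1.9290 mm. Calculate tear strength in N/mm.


Formula: Tear strength = force / thickness
Substituting: Tear strength = 56.2630 / 1.9290
Result: 29.1669 N/mm


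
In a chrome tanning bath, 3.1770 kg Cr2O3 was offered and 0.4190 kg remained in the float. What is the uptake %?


Formula: Uptake = (offered - residual) / offered * 100
Substituting: Uptake = (3.1770 - 0.4190) / 3.1770 * 100
Result: 86.8115 %


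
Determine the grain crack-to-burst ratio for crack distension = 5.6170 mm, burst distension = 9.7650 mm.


Formula: Ratio = crack / burst
Substituting: Ratio = 5.6170 / 9.7650
Result: 0.5752


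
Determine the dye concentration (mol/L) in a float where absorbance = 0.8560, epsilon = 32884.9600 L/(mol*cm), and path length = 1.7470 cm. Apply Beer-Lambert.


Formula: c = A / (epsilon * l)
Substituting: c = 0.8560 / (32884.9600 * 1.7470)
Result: 1.4900e-05 mol/L


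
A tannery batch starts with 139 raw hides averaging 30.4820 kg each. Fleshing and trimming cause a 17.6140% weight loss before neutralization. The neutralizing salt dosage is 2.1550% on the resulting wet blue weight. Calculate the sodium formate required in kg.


Total_raw = N * avg_wt = 139 * 30.4820 = 4236.9980 kg
Substrate = Total_raw * (1 - loss/100) = 4236.9980 * (1 - 17.6140/100) = 3490.6932 kg
Neutralizer = Substrate * pct / 100 = 3490.6932 * 2.1550 / 100 = 75.2244 kg


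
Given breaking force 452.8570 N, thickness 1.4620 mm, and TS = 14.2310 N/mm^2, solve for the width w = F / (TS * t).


Formula: w = F / (TS * t)
Substituting: w = 452.8570 / (14.2310 * 1.4620)
Result: 21.7660 mm


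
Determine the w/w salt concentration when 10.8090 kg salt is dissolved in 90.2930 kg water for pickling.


Formula: Conc = salt / (water + salt) * 100
Substituting: Conc = 10.8090 / (90.2930 + 10.8090) * 100
Result: 10.6912 %


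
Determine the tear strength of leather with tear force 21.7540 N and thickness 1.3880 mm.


Formula: Tear strength = force / thickness
Substituting: Tear strength = 21.7540 / 1.3880
Result: 15.6729 N/mm


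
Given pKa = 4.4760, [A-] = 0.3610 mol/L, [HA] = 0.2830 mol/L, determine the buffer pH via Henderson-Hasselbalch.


ratio = [A-] / [HA] = 0.3610 / 0.2830 = 1.2756
log10(ratio) = 0.1057
pH = pKa + log10(ratio) = 4.4760 + 0.1057 = 4.5817


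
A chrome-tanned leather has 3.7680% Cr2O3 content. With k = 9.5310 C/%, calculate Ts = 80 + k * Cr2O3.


Formula: Ts = 80 + k * Cr2O3
Substituting: Ts = 80 + 9.5310 * 3.7680
Result: 115.9128 C


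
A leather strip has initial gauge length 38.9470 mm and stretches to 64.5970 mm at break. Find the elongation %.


Formula: Elongation = (Lf - L0) / L0 * 100
Substituting: Elongation = (64.5970 - 38.9470) / 38.9470 * 100
Result: 65.8587 %


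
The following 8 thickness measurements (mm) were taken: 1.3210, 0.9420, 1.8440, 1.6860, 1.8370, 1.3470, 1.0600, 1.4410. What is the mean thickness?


Formula: Average = sum / n
Substituting: Average = 11.4780 / 8
Result: 1.4347 mm


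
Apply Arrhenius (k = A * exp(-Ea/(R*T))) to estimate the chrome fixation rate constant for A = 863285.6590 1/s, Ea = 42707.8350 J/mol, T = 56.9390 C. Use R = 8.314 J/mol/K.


T_K = T_C + 273.15 = 56.9390 + 273.15 = 330.0890 K
exponent = -Ea / (R * T_K) = -42707.8350 / (8.314 * 330.0890) = -15.5620
k = A * exp(exponent) = 863285.6590 * exp(-15.5620) = 0.1505 1/s


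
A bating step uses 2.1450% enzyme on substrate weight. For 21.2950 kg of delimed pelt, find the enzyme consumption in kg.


Formula: Enzyme = substrate * pct / 100
Substituting: Enzyme = 21.2950 * 2.1450 / 100
Result: 0.4568 kg


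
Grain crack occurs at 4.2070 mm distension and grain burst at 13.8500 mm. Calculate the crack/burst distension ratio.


Formula: Ratio = crack / burst
Substituting: Ratio = 4.2070 / 13.8500
Result: 0.3038


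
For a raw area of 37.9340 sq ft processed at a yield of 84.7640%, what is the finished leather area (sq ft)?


Formula: finished = raw * yield / 100
Substituting: finished = 37.9340 * 84.7640 / 100
Result: 32.1544 sq ft


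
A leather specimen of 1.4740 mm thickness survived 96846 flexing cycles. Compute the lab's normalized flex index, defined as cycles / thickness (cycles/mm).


Formula: Index = cycles / thickness
Substituting: Index = 96846 / 1.4740
Result: 65702.8494 cycles/mm


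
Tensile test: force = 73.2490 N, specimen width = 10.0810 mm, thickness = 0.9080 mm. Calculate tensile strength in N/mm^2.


Formula: TS = force / (width * thickness)
Substituting: TS = 73.2490 / (10.0810 * 0.9080)
Result: 8.0023 N/mm^2
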